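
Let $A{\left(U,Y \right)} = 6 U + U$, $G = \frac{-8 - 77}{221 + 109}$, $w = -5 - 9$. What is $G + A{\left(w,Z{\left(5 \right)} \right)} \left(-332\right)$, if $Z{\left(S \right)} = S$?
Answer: $\frac{2147359}{66} \approx 32536.0$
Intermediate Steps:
$w = -14$ ($w = -5 - 9 = -14$)
$G = - \frac{17}{66}$ ($G = - \frac{85}{330} = \left(-85\right) \frac{1}{330} = - \frac{17}{66} \approx -0.25758$)
$A{\left(U,Y \right)} = 7 U$
$G + A{\left(w,Z{\left(5 \right)} \right)} \left(-332\right) = - \frac{17}{66} + 7 \left(-14\right) \left(-332\right) = - \frac{17}{66} - -32536 = - \frac{17}{66} + 32536 = \frac{2147359}{66}$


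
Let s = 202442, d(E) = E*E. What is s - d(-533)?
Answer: -81647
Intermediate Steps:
d(E) = E²
s - d(-533) = 202442 - 1*(-533)² = 202442 - 1*284089 = 202442 - 284089 = -81647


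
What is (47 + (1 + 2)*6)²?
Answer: 4225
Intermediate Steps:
(47 + (1 + 2)*6)² = (47 + 3*6)² = (47 + 18)² = 65² = 4225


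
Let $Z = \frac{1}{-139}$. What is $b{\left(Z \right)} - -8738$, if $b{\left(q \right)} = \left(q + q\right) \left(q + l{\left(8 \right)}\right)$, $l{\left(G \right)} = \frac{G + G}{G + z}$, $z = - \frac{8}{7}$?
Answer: $\frac{506478754}{57963} \approx 8738.0$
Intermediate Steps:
$Z = - \frac{1}{139} \approx -0.0071942$
$z = - \frac{8}{7}$ ($z = \left(-8\right) \frac{1}{7} = - \frac{8}{7} \approx -1.1429$)
$l{\left(G \right)} = \frac{2 G}{- \frac{8}{7} + G}$ ($l{\left(G \right)} = \frac{G + G}{G - \frac{8}{7}} = \frac{2 G}{- \frac{8}{7} + G}$)
$b{\left(q \right)} = 2 q \left(\frac{7}{3} + q\right)$ ($b{\left(q \right)} = \left(q + q\right) \left(q + 14 \cdot 8 \frac{1}{-8 + 7 \cdot 8}\right) = 2 q \left(q + 14 \cdot 8 \frac{1}{-8 + 56}\right) = 2 q \left(q + 14 \cdot 8 \cdot \frac{1}{48}\right) = 2 q \left(q + \frac{7}{3}\right) = 2 q \left(\frac{7}{3} + q\right)$)
$b{\left(Z \right)} - -8738 = \frac{2}{3} \left(- \frac{1}{139}\right) \left(7 + 3 \left(- \frac{1}{139}\right)\right) - -8738 = \frac{2}{3} \left(- \frac{1}{139}\right) \left(7 - \frac{3}{139}\right) + 8738 = \frac{2}{3} \left(- \frac{1}{139}\right) \frac{970}{139} + 8738 = - \frac{1940}{57963} + 8738 = \frac{506478754}{57963}$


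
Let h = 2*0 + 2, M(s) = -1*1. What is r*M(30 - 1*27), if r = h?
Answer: -2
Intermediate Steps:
M(s) = -1
h = 2 (h = 0 + 2 = 2)
r = 2
r*M(30 - 1*27) = 2*(-1) = -2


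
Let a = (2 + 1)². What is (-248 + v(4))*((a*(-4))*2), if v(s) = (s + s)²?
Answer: 13248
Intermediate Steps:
a = 9 (a = 3² = 9)
v(s) = 4*s² (v(s) = (2*s)² = 4*s²)
(-248 + v(4))*((a*(-4))*2) = (-248 + 4*4²)*((9*(-4))*2) = (-248 + 4*16)*(-36*2) = (-248 + 64)*(-72) = -184*(-72) = 13248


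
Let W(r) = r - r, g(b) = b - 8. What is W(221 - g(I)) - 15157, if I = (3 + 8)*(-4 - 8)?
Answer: -15157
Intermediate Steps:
I = -132 (I = 11*(-12) = -132)
g(b) = -8 + b
W(r) = 0
W(221 - g(I)) - 15157 = 0 - 15157 = -15157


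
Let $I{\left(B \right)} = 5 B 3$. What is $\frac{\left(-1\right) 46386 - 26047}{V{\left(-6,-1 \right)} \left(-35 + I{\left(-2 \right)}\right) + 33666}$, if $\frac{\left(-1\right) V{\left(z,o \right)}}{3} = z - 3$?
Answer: $- \frac{72433}{31911} \approx -2.2698$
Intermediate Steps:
$V{\left(z,o \right)} = 9 - 3 z$ ($V{\left(z,o \right)} = - 3 \left(z - 3\right) = - 3 \left(-3 + z\right) = 9 - 3 z$)
$I{\left(B \right)} = 15 B$
$\frac{\left(-1\right) 46386 - 26047}{V{\left(-6,-1 \right)} \left(-35 + I{\left(-2 \right)}\right) + 33666} = \frac{\left(-1\right) 46386 - 26047}{\left(9 - -18\right) \left(-35 + 15 \left(-2\right)\right) + 33666} = \frac{-46386 - 26047}{\left(9 + 18\right) \left(-35 - 30\right) + 33666} = - \frac{72433}{27 \left(-65\right) + 33666} = - \frac{72433}{-1755 + 33666} = - \frac{72433}{31911}$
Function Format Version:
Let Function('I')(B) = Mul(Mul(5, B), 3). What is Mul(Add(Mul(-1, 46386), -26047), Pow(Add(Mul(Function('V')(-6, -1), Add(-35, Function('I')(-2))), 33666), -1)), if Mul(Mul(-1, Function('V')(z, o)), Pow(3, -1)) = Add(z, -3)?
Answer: Rational(-72433, 31911) ≈ -2.2698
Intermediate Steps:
Function('V')(z, o) = Add(9, Mul(-3, z)) (Function('V')(z, o) = Mul(-3, Add(z, -3)) = Mul(-3, Add(-3, z)) = Add(9, Mul(-3, z)))
Function('I')(B) = Mul(15, B)
Mul(Add(Mul(-1, 46386), -26047), Pow(Add(Mul(Function('V')(-6, -1), Add(-35, Function('I')(-2))), 33666), -1)) = Mul(Add(Mul(-1, 46386), -26047), Pow(Add(Mul(Add(9, Mul(-3, -6)), Add(-35, Mul(15, -2))), 33666), -1)) = Mul(Add(-46386, -26047), Pow(Add(Mul(Add(9, 18), Add(-35, -30)), 33666), -1)) = Mul(-72433, Pow(Add(Mul(27, -65), 33666), -1)) = Mul(-72433, Pow(Add(-1755, 33666), -1)) = Mul(-72433, Pow(31911, -1)) = Mul(-72433, Rational(1, 31911)) = Rational(-72433, 31911)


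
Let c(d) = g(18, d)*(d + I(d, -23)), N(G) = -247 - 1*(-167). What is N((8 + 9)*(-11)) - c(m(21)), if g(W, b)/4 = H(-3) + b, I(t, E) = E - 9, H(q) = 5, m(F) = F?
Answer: 1064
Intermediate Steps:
N(G) = -80 (N(G) = -247 + 167 = -80)
I(t, E) = -9 + E
g(W, b) = 20 + 4*b (g(W, b) = 4*(5 + b) = 20 + 4*b)
c(d) = (-32 + d)*(20 + 4*d) (c(d) = (20 + 4*d)*(d + (-9 - 23)) = (20 + 4*d)*(d - 32) = (20 + 4*d)*(-32 + d) = (-32 + d)*(20 + 4*d))
N((8 + 9)*(-11)) - c(m(21)) = -80 - 4*(-32 + 21)*(5 + 21) = -80 - 4*(-11)*26 = -80 - 1*(-1144) = -80 + 1144 = 1064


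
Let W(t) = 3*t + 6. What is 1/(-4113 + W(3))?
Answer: -1/4098 ≈ -0.00024402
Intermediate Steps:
W(t) = 6 + 3*t
1/(-4113 + W(3)) = 1/(-4113 + (6 + 3*3)) = 1/(-4113 + (6 + 9)) = 1/(-4113 + 15) = 1/(-4098) = -1/4098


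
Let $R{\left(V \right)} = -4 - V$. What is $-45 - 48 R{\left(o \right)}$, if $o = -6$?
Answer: $-141$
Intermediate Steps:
$-45 - 48 R{\left(o \right)} = -45 - 48 \left(-4 - -6\right) = -45 - 48 \left(-4 + 6\right) = -45 - 96 = -141$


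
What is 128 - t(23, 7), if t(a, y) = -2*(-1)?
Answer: 126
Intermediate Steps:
t(a, y) = 2
128 - t(23, 7) = 128 - 1*2 = 128 - 2 = 126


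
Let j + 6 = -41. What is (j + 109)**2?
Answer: 3844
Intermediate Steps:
j = -47 (j = -6 - 41 = -47)
(j + 109)**2 = (-47 + 109)**2 = 62**2 = 3844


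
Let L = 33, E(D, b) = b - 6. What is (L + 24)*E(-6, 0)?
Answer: -342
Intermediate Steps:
E(D, b) = -6 + b
(L + 24)*E(-6, 0) = (33 + 24)*(-6 + 0) = 57*(-6) = -342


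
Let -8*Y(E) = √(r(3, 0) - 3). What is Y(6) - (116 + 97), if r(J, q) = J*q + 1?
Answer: -213 - I*√2/8 ≈ -213.0 - 0.17678*I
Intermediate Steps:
r(J, q) = 1 + J*q
Y(E) = -I*√2/8 (Y(E) = -√((1 + 3*0) - 3)/8 = -√((1 + 0) - 3)/8 = -√(1 - 3)/8 = -I*√2/8)
Y(6) - (116 + 97) = -I*√2/8 - (116 + 97) = -I*√2/8 - 1*213 = -I*√2/8 - 213 = -213 - I*√2/8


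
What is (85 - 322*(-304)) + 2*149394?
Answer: 396761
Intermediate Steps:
(85 - 322*(-304)) + 2*149394 = (85 + 97888) + 298788 = 97973 + 298788 = 396761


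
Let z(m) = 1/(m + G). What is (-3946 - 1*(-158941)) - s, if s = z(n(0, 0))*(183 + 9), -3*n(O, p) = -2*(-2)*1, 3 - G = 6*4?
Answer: 10385241/67 ≈ 1.5500e+5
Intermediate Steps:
G = -21 (G = 3 - 6*4 = 3 - 1*24 = 3 - 24 = -21)
n(O, p) = -4/3 (n(O, p) = -(-2*(-2))/3 = -4/3)
z(m) = 1/(-21 + m) (z(m) = 1/(m - 21) = 1/(-21 + m))
s = -576/67 (s = (183 + 9)/(-21 - 4/3) = 192/(-67/3) = -3/67*192 = -576/67 ≈ -8.5970)
(-3946 - 1*(-158941)) - s = (-3946 - 1*(-158941)) - 1*(-576/67) = (-3946 + 158941) + 576/67 = 154995 + 576/67 = 10385241/67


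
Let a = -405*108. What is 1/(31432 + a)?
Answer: -1/12308 ≈ -8.1248e-5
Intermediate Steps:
a = -43740
1/(31432 + a) = 1/(31432 - 43740) = 1/(-12308) = -1/12308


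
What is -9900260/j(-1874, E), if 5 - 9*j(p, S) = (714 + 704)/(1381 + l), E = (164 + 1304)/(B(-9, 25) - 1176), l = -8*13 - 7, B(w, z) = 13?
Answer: -3143332550/137 ≈ -2.2944e+7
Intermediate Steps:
l = -111 (l = -104 - 7 = -111)
E = -1468/1163 (E = (164 + 1304)/(13 - 1176) = 1468/(-1163) = 1468*(-1/1163) = -1468/1163 ≈ -1.2623)
j(p, S) = 274/635 (j(p, S) = 5/9 - (714 + 704)/(9*(1381 - 111)) = 5/9 - 1418/(9*1270) = 5/9 - ⅑*709/635 = 5/9 - 709/5715 = 274/635)
-9900260/j(-1874, E) = -9900260/274/635 = -9900260*635/274 = -3143332550/137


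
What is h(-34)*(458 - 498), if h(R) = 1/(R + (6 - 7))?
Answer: 8/7 ≈ 1.1429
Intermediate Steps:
h(R) = 1/(-1 + R) (h(R) = 1/(R - 1) = 1/(-1 + R))
h(-34)*(458 - 498) = (458 - 498)/(-1 - 34) = -40/(-35) = -1/35*(-40) = 8/7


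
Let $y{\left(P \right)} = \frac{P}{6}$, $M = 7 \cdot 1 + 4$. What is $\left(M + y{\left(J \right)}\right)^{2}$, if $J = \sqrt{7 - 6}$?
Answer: $\frac{4489}{36} \approx 124.69$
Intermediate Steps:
$M = 11$ ($M = 7 + 4 = 11$)
$J = 1$ ($J = \sqrt{1} = 1$)
$y{\left(P \right)} = \frac{P}{6}$ ($y{\left(P \right)} = P \frac{1}{6} = \frac{P}{6}$)
$\left(M + y{\left(J \right)}\right)^{2} = \left(11 + \frac{1}{6} \cdot 1\right)^{2} = \left(11 + \frac{1}{6}\right)^{2} = \left(\frac{67}{6}\right)^{2} = \frac{4489}{36}$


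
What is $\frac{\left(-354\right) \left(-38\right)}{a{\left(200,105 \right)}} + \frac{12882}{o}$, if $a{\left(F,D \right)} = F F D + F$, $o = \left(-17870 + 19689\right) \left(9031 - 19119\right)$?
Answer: $\frac{12046137009}{4817123275900} \approx 0.0025007$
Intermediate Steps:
$o = -18350072$ ($o = 1819 \left(-10088\right) = -18350072$)
$a{\left(F,D \right)} = F + D F^{2}$ ($a{\left(F,D \right)} = F^{2} D + F = D F^{2} + F = F + D F^{2}$)
$\frac{\left(-354\right) \left(-38\right)}{a{\left(200,105 \right)}} + \frac{12882}{o} = \frac{\left(-354\right) \left(-38\right)}{200 \left(1 + 105 \cdot 200\right)} + \frac{12882}{-18350072} = \frac{13452}{200 \left(1 + 21000\right)} + 12882 \left(- \frac{1}{18350072}\right) = \frac{13452}{200 \cdot 21001} - \frac{6441}{9175036} = \frac{13452}{4200200} - \frac{6441}{9175036} = 13452 \cdot \frac{1}{4200200} - \frac{6441}{9175036} = \frac{3363}{1050050} - \frac{6441}{9175036} = \frac{12046137009}{4817123275900}$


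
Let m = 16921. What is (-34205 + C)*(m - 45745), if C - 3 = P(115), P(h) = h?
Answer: 982523688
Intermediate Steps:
C = 118 (C = 3 + 115 = 118)
(-34205 + C)*(m - 45745) = (-34205 + 118)*(16921 - 45745) = -34087*(-28824) = 982523688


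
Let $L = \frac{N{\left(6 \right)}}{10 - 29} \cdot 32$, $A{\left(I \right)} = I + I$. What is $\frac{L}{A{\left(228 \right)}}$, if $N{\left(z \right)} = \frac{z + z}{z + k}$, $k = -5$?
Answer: $- \frac{16}{361} \approx -0.044321$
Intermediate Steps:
$N{\left(z \right)} = \frac{2 z}{-5 + z}$ ($N{\left(z \right)} = \frac{z + z}{z - 5} = \frac{2 z}{-5 + z}$)
$A{\left(I \right)} = 2 I$
$L = - \frac{384}{19}$ ($L = \frac{2 \cdot 6 \frac{1}{-5 + 6}}{10 - 29} \cdot 32 = \frac{2 \cdot 6 \cdot 1^{-1}}{-19} \cdot 32 = 2 \cdot 6 \cdot 1 \left(- \frac{1}{19}\right) 32 = 12 \left(- \frac{1}{19}\right) 32 = \left(- \frac{12}{19}\right) 32 = - \frac{384}{19} \approx -20.211$)
$\frac{L}{A{\left(228 \right)}} = - \frac{384}{19 \cdot 2 \cdot 228} = - \frac{384}{19 \cdot 456} = \left(- \frac{384}{19}\right) \frac{1}{456} = - \frac{16}{361}$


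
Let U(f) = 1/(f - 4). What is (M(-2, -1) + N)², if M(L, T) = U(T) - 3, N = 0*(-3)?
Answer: 256/25 ≈ 10.240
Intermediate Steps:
N = 0
U(f) = 1/(-4 + f)
M(L, T) = -3 + 1/(-4 + T) (M(L, T) = 1/(-4 + T) - 3 = -3 + 1/(-4 + T))
(M(-2, -1) + N)² = ((13 - 3*(-1))/(-4 - 1) + 0)² = ((13 + 3)/(-5) + 0)² = (-⅕*16 + 0)² = (-16/5 + 0)² = (-16/5)² = 256/25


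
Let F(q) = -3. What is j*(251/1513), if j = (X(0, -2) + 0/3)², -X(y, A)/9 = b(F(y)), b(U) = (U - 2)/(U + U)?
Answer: 56475/6052 ≈ 9.3316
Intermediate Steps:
b(U) = (-2 + U)/(2*U) (b(U) = (-2 + U)/((2*U)) = (-2 + U)*(1/(2*U)) = (-2 + U)/(2*U))
X(y, A) = -15/2 (X(y, A) = -9*(-2 - 3)/(2*(-3)) = -9*(-1)*(-5)/(2*3) = -9*⅚ = -15/2)
j = 225/4 (j = (-15/2 + 0/3)² = (-15/2 + 0*(⅓))² = (-15/2 + 0)² = (-15/2)² = 225/4 ≈ 56.250)
j*(251/1513) = 225*(251/1513)/4 = 225*(251*(1/1513))/4 = (225/4)*(251/1513) = 56475/6052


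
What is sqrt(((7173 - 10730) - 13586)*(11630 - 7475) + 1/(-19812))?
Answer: I*sqrt(6989635050706893)/9906 ≈ 8439.7*I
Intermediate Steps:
sqrt(((7173 - 10730) - 13586)*(11630 - 7475) + 1/(-19812)) = sqrt((-3557 - 13586)*4155 - 1/19812) = sqrt(-17143*4155 - 1/19812) = sqrt(-71229165 - 1/19812) = sqrt(-1411192216981/19812) = I*sqrt(6989635050706893)/9906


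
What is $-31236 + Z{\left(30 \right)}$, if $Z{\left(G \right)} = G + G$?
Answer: $-31176$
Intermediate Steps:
$Z{\left(G \right)} = 2 G$
$-31236 + Z{\left(30 \right)} = -31236 + 2 \cdot 30 = -31236 + 60 = -31176$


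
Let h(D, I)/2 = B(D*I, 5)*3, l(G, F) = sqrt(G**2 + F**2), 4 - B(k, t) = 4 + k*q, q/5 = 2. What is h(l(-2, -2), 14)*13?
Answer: -21840*sqrt(2) ≈ -30886.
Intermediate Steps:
q = 10 (q = 5*2 = 10)
B(k, t) = -10*k (B(k, t) = 4 - (4 + k*10) = 4 - (4 + 10*k) = 4 + (-4 - 10*k) = -10*k)
l(G, F) = sqrt(F**2 + G**2)
h(D, I) = -60*D*I (h(D, I) = 2*(-10*D*I*3) = 2*(-30*D*I) = -60*D*I)
h(l(-2, -2), 14)*13 = -60*sqrt((-2)**2 + (-2)**2)*14*13 = -60*sqrt(4 + 4)*14*13 = -60*sqrt(8)*14*13 = -60*2*sqrt(2)*14*13 = -1680*sqrt(2)*13 = -21840*sqrt(2)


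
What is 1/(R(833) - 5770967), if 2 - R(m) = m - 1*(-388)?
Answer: -1/5772186 ≈ -1.7324e-7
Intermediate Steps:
R(m) = -386 - m (R(m) = 2 - (m - 1*(-388)) = 2 - (m + 388) = 2 - (388 + m) = 2 + (-388 - m) = -386 - m)
1/(R(833) - 5770967) = 1/((-386 - 1*833) - 5770967) = 1/((-386 - 833) - 5770967) = 1/(-1219 - 5770967) = 1/(-5772186) = -1/5772186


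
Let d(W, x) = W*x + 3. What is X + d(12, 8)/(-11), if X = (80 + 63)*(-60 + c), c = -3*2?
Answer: -9447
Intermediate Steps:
d(W, x) = 3 + W*x
c = -6
X = -9438 (X = (80 + 63)*(-60 - 6) = 143*(-66) = -9438)
X + d(12, 8)/(-11) = -9438 + (3 + 12*8)/(-11) = -9438 + (3 + 96)*(-1/11) = -9438 + 99*(-1/11) = -9438 - 9 = -9447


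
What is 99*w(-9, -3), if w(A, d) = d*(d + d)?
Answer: 1782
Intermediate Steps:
w(A, d) = 2*d² (w(A, d) = d*(2*d) = 2*d²)
99*w(-9, -3) = 99*(2*(-3)²) = 99*(2*9) = 99*18 = 1782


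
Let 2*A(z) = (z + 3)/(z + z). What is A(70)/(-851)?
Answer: -73/238280 ≈ -0.00030636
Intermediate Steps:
A(z) = (3 + z)/(4*z) (A(z) = ((z + 3)/(z + z))/2 = ((3 + z)/((2*z)))/2 = ((3 + z)*(1/(2*z)))/2 = ((3 + z)/(2*z))/2 = (3 + z)/(4*z))
A(70)/(-851) = ((¼)*(3 + 70)/70)/(-851) = ((¼)*(1/70)*73)*(-1/851) = (73/280)*(-1/851) = -73/238280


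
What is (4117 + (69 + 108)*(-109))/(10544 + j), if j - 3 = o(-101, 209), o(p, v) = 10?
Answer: -15176/10557 ≈ -1.4375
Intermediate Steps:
j = 13 (j = 3 + 10 = 13)
(4117 + (69 + 108)*(-109))/(10544 + j) = (4117 + (69 + 108)*(-109))/(10544 + 13) = (4117 + 177*(-109))/10557 = (4117 - 19293)*(1/10557) = -15176*1/10557 = -15176/10557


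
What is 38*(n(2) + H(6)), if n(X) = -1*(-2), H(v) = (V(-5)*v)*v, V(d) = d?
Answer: -6764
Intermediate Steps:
H(v) = -5*v**2 (H(v) = (-5*v)*v = -5*v**2)
n(X) = 2
38*(n(2) + H(6)) = 38*(2 - 5*6**2) = 38*(2 - 5*36) = 38*(2 - 180) = 38*(-178) = -6764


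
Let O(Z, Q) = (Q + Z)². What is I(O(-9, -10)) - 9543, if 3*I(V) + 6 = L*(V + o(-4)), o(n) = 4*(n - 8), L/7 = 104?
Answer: 199229/3 ≈ 66410.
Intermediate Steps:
L = 728 (L = 7*104 = 728)
o(n) = -32 + 4*n (o(n) = 4*(-8 + n) = -32 + 4*n)
I(V) = -11650 + 728*V/3 (I(V) = -2 + (728*(V + (-32 + 4*(-4))))/3 = -2 + (728*(V + (-32 - 16)))/3 = -2 + (728*(V - 48))/3 = -2 + (728*(-48 + V))/3 = -2 + (-34944 + 728*V)/3 = -2 + (-11648 + 728*V/3) = -11650 + 728*V/3)
I(O(-9, -10)) - 9543 = (-11650 + 728*(-10 - 9)²/3) - 9543 = (-11650 + (728/3)*(-19)²) - 9543 = (-11650 + (728/3)*361) - 9543 = (-11650 + 262808/3) - 9543 = 227858/3 - 9543 = 199229/3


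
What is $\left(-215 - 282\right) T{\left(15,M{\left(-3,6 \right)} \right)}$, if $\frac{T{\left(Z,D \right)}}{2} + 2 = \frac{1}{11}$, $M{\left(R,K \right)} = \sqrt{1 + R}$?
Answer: $\frac{20874}{11} \approx 1897.6$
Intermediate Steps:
$T{\left(Z,D \right)} = - \frac{42}{11}$ ($T{\left(Z,D \right)} = -4 + \frac{2}{11} = - \frac{42}{11}$)
$\left(-215 - 282\right) T{\left(15,M{\left(-3,6 \right)} \right)} = \left(-215 - 282\right) \left(- \frac{42}{11}\right) = \left(-497\right) \left(- \frac{42}{11}\right) = \frac{20874}{11}$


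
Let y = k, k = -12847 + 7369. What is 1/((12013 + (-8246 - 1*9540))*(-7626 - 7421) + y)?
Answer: 1/86860853 ≈ 1.1513e-8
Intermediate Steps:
k = -5478
y = -5478
1/((12013 + (-8246 - 1*9540))*(-7626 - 7421) + y) = 1/((12013 + (-8246 - 1*9540))*(-7626 - 7421) - 5478) = 1/((12013 + (-8246 - 9540))*(-15047) - 5478) = 1/((12013 - 17786)*(-15047) - 5478) = 1/(-5773*(-15047) - 5478) = 1/(86866331 - 5478) = 1/86860853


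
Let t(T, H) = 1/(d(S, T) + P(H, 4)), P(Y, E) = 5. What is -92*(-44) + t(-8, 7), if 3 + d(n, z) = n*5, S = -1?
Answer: 12143/3 ≈ 4047.7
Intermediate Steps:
d(n, z) = -3 + 5*n (d(n, z) = -3 + n*5 = -3 + 5*n)
t(T, H) = -1/3 (t(T, H) = 1/((-3 + 5*(-1)) + 5) = 1/((-3 - 5) + 5) = 1/(-8 + 5) = 1/(-3) = -1/3)
-92*(-44) + t(-8, 7) = -92*(-44) - 1/3 = 4048 - 1/3 = 12143/3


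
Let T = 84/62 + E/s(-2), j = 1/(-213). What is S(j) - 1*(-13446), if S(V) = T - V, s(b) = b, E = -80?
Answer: 89057035/6603 ≈ 13487.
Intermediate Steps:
j = -1/213 ≈ -0.0046948
T = 1282/31 (T = 84/62 - 80/(-2) = 84*(1/62) - 80*(-1/2) = 42/31 + 40 = 1282/31 ≈ 41.355)
S(V) = 1282/31 - V
S(j) - 1*(-13446) = (1282/31 - 1*(-1/213)) - 1*(-13446) = (1282/31 + 1/213) + 13446 = 273097/6603 + 13446 = 89057035/6603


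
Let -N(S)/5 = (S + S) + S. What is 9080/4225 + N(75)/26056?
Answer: 46367071/22017320 ≈ 2.1059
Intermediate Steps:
N(S) = -15*S (N(S) = -5*((S + S) + S) = -5*(2*S + S) = -15*S)
9080/4225 + N(75)/26056 = 9080/4225 - 15*75/26056 = 9080*(1/4225) - 1125*1/26056 = 1816/845 - 1125/26056 = 46367071/22017320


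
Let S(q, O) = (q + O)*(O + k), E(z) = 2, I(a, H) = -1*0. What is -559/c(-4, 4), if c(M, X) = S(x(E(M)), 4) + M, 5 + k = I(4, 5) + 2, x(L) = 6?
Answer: -559/6 ≈ -93.167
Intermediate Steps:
I(a, H) = 0
k = -3 (k = -5 + (0 + 2) = -5 + 2 = -3)
S(q, O) = (-3 + O)*(O + q) (S(q, O) = (q + O)*(O - 3) = (O + q)*(-3 + O) = (-3 + O)*(O + q))
c(M, X) = 10 + M (c(M, X) = (4² - 3*4 - 3*6 + 4*6) + M = (16 - 12 - 18 + 24) + M = 10 + M)
-559/c(-4, 4) = -559/(10 - 4) = -559/6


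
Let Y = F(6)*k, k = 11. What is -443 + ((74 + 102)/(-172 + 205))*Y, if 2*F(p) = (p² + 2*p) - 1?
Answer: 2807/3 ≈ 935.67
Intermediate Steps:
F(p) = -½ + p + p²/2 (F(p) = ((p² + 2*p) - 1)/2 = (-1 + p² + 2*p)/2 = -½ + p + p²/2)
Y = 517/2 (Y = (-½ + 6 + (½)*6²)*11 = (-½ + 6 + (½)*36)*11 = (-½ + 6 + 18)*11 = (47/2)*11 = 517/2 ≈ 258.50)
-443 + ((74 + 102)/(-172 + 205))*Y = -443 + ((74 + 102)/(-172 + 205))*(517/2) = -443 + (176/33)*(517/2) = -443 + (176*(1/33))*(517/2) = -443 + (16/3)*(517/2) = -443 + 4136/3 = 2807/3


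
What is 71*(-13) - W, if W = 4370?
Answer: -5293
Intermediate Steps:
71*(-13) - W = 71*(-13) - 1*4370 = -923 - 4370 = -5293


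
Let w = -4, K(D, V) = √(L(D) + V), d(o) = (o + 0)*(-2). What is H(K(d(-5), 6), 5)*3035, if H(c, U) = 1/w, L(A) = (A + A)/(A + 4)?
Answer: -3035/4 ≈ -758.75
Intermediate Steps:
d(o) = -2*o (d(o) = o*(-2) = -2*o)
L(A) = 2*A/(4 + A) (L(A) = (2*A)/(4 + A) = 2*A/(4 + A))
K(D, V) = √(V + 2*D/(4 + D)) (K(D, V) = √(2*D/(4 + D) + V) = √(V + 2*D/(4 + D)))
H(c, U) = -¼ (H(c, U) = 1/(-4) = -¼)
H(K(d(-5), 6), 5)*3035 = -¼*3035 = -3035/4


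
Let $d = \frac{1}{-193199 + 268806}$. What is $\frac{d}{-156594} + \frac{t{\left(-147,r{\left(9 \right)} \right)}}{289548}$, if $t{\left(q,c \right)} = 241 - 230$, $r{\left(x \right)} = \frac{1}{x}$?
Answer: $\frac{3100841395}{81622220034852} \approx 3.799 \cdot 10^{-5}$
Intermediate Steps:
$t{\left(q,c \right)} = 11$ ($t{\left(q,c \right)} = 241 - 230 = 11$)
$d = \frac{1}{75607} \approx 1.3226 \cdot 10^{-5}$
$\frac{d}{-156594} + \frac{t{\left(-147,r{\left(9 \right)} \right)}}{289548} = \frac{1}{75607 \left(-156594\right)} + \frac{11}{289548} = \frac{1}{75607} \left(- \frac{1}{156594}\right) + 11 \cdot \frac{1}{289548} = - \frac{1}{11839602558} + \frac{11}{289548} = \frac{3100841395}{81622220034852}$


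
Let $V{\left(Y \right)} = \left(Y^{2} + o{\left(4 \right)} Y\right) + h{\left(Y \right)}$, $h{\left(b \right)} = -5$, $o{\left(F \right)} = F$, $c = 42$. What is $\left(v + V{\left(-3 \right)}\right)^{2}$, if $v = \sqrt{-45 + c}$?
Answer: $\left(8 - i \sqrt{3}\right)^{2} \approx 61.0 - 27.713 i$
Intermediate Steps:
$V{\left(Y \right)} = -5 + Y^{2} + 4 Y$ ($V{\left(Y \right)} = \left(Y^{2} + 4 Y\right) - 5 = -5 + Y^{2} + 4 Y$)
$v = i \sqrt{3}$ ($v = \sqrt{-45 + 42} = \sqrt{-3} = i \sqrt{3} \approx 1.732 i$)
$\left(v + V{\left(-3 \right)}\right)^{2} = \left(i \sqrt{3} + \left(-5 + \left(-3\right)^{2} + 4 \left(-3\right)\right)\right)^{2} = \left(i \sqrt{3} - 8\right)^{2} = \left(-8 + i \sqrt{3}\right)^{2}$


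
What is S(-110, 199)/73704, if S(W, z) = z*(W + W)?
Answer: -10945/18426 ≈ -0.59400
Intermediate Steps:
S(W, z) = 2*W*z (S(W, z) = z*(2*W) = 2*W*z)
S(-110, 199)/73704 = (2*(-110)*199)/73704 = -43780*1/73704 = -10945/18426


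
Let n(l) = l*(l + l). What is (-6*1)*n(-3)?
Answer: -108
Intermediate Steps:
n(l) = 2*l² (n(l) = l*(2*l) = 2*l²)
(-6*1)*n(-3) = (-6*1)*(2*(-3)²) = -12*9 = -6*18 = -108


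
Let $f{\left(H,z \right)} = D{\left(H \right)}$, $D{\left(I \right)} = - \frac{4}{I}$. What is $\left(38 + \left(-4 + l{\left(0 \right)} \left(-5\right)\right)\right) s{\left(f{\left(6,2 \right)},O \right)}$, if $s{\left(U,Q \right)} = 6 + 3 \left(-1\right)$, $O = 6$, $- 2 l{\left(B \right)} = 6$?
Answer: $147$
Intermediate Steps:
$l{\left(B \right)} = -3$ ($l{\left(B \right)} = \left(- \frac{1}{2}\right) 6 = -3$)
$f{\left(H,z \right)} = - \frac{4}{H}$
$s{\left(U,Q \right)} = 3$ ($s{\left(U,Q \right)} = 6 - 3 = 3$)
$\left(38 + \left(-4 + l{\left(0 \right)} \left(-5\right)\right)\right) s{\left(f{\left(6,2 \right)},O \right)} = \left(38 - -11\right) 3 = \left(38 + \left(-4 + 15\right)\right) 3 = \left(38 + 11\right) 3 = 49 \cdot 3 = 147$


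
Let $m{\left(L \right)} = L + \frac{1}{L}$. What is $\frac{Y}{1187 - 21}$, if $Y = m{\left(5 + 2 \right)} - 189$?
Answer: $- \frac{1273}{8162} \approx -0.15597$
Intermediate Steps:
$Y = - \frac{1273}{7}$ ($Y = \left(\left(5 + 2\right) + \frac{1}{5 + 2}\right) - 189 = \left(7 + \frac{1}{7}\right) - 189 = \frac{50}{7} - 189 = - \frac{1273}{7} \approx -181.86$)
$\frac{Y}{1187 - 21} = \frac{1}{1187 - 21} \left(- \frac{1273}{7}\right) = \frac{1}{1166} \left(- \frac{1273}{7}\right) = - \frac{1273}{8162}$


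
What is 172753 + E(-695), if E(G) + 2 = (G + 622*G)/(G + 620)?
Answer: 2677862/15 ≈ 1.7852e+5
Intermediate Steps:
E(G) = -2 + 623*G/(620 + G) (E(G) = -2 + (G + 622*G)/(G + 620) = -2 + (623*G)/(620 + G) = -2 + 623*G/(620 + G))
172753 + E(-695) = 172753 + (-1240 + 621*(-695))/(620 - 695) = 172753 + (-1240 - 431595)/(-75) = 172753 - 1/75*(-432835) = 172753 + 86567/15 = 2677862/15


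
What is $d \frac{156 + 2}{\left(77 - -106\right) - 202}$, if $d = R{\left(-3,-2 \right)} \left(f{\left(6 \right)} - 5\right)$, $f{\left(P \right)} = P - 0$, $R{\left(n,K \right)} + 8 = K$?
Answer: $\frac{1580}{19} \approx 83.158$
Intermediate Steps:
$R{\left(n,K \right)} = -8 + K$
$f{\left(P \right)} = P$ ($f{\left(P \right)} = P + 0 = P$)
$d = -10$ ($d = \left(-8 - 2\right) \left(6 - 5\right) = \left(-10\right) 1 = -10$)
$d \frac{156 + 2}{\left(77 - -106\right) - 202} = - 10 \frac{156 + 2}{\left(77 - -106\right) - 202} = - 10 \frac{158}{\left(77 + 106\right) - 202} = - 10 \frac{158}{183 - 202} = - 10 \frac{158}{-19} = - 10 \cdot 158 \left(- \frac{1}{19}\right) = \left(-10\right) \left(- \frac{158}{19}\right) = \frac{1580}{19}$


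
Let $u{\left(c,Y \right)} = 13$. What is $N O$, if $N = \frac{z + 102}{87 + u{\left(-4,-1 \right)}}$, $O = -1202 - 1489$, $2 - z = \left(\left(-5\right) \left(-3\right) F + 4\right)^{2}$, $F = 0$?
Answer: $- \frac{59202}{25} \approx -2368.1$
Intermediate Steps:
$z = -14$ ($z = 2 - \left(\left(-5\right) \left(-3\right) 0 + 4\right)^{2} = 2 - \left(15 \cdot 0 + 4\right)^{2} = 2 - \left(0 + 4\right)^{2} = 2 - 4^{2} = 2 - 16 = -14$)
$O = -2691$
$N = \frac{22}{25}$ ($N = \frac{-14 + 102}{87 + 13} = \frac{88}{100} = 88 \cdot \frac{1}{100} = \frac{22}{25} \approx 0.88$)
$N O = \frac{22}{25} \left(-2691\right) = - \frac{59202}{25}$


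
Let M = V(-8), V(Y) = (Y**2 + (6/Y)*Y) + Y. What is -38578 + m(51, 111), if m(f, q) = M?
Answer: -38516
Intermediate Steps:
V(Y) = 6 + Y + Y**2 (V(Y) = (Y**2 + 6) + Y = (6 + Y**2) + Y = 6 + Y + Y**2)
M = 62 (M = 6 - 8 + (-8)**2 = 6 - 8 + 64 = 62)
m(f, q) = 62
-38578 + m(51, 111) = -38578 + 62 = -38516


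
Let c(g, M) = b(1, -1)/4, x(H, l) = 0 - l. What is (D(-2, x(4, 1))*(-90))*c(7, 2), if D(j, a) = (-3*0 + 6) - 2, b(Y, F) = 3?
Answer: -270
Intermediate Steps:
x(H, l) = -l
c(g, M) = ¾ (c(g, M) = 3/4 = 3*(¼) = ¾)
D(j, a) = 4 (D(j, a) = (0 + 6) - 2 = 6 - 2 = 4)
(D(-2, x(4, 1))*(-90))*c(7, 2) = (4*(-90))*(¾) = -360*¾ = -270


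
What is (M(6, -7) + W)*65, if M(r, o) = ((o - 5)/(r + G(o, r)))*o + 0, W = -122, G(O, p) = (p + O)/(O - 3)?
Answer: -429130/61 ≈ -7034.9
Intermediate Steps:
G(O, p) = (O + p)/(-3 + O)
M(r, o) = o*(-5 + o)/(r + (o + r)/(-3 + o)) (M(r, o) = ((o - 5)/(r + (o + r)/(-3 + o)))*o + 0 = ((-5 + o)/(r + (o + r)/(-3 + o)))*o + 0 = o*(-5 + o)/(r + (o + r)/(-3 + o)) + 0 = o*(-5 + o)/(r + (o + r)/(-3 + o)))
(M(6, -7) + W)*65 = (-7*(-5 - 7)*(-3 - 7)/(-7 + 6 + 6*(-3 - 7)) - 122)*65 = (-7*(-12)*(-10)/(-7 + 6 + 6*(-10)) - 122)*65 = (-7*(-12)*(-10)/(-7 + 6 - 60) - 122)*65 = (-7*(-12)*(-10)/(-61) - 122)*65 = (-7*(-1/61)*(-12)*(-10) - 122)*65 = (840/61 - 122)*65 = -6602/61*65 = -429130/61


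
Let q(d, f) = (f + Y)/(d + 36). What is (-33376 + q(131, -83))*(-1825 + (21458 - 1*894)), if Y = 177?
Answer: -104445526822/167 ≈ -6.2542e+8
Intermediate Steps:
q(d, f) = (177 + f)/(36 + d) (q(d, f) = (f + 177)/(d + 36) = (177 + f)/(36 + d))
(-33376 + q(131, -83))*(-1825 + (21458 - 1*894)) = (-33376 + (177 - 83)/(36 + 131))*(-1825 + (21458 - 1*894)) = (-33376 + 94/167)*(-1825 + (21458 - 894)) = (-33376 + (1/167)*94)*(-1825 + 20564) = (-33376 + 94/167)*18739 = -5573698/167*18739 = -104445526822/167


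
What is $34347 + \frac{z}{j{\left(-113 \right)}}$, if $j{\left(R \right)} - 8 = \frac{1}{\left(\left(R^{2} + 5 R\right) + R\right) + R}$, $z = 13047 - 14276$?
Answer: $\frac{3276580313}{95825} \approx 34193.0$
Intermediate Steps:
$z = -1229$ ($z = 13047 - 14276 = -1229$)
$j{\left(R \right)} = 8 + \frac{1}{R^{2} + 7 R}$ ($j{\left(R \right)} = 8 + \frac{1}{\left(\left(R^{2} + 5 R\right) + R\right) + R} = 8 + \frac{1}{\left(R^{2} + 6 R\right) + R} = 8 + \frac{1}{R^{2} + 7 R}$)
$34347 + \frac{z}{j{\left(-113 \right)}} = 34347 - \frac{1229}{\frac{1}{-113} \frac{1}{7 - 113} \left(1 + 8 \left(-113\right)^{2} + 56 \left(-113\right)\right)} = 34347 - \frac{1229}{\left(- \frac{1}{113}\right) \frac{1}{-106} \left(1 + 8 \cdot 12769 - 6328\right)} = 34347 - \frac{1229}{\left(- \frac{1}{113}\right) \left(- \frac{1}{106}\right) \left(1 + 102152 - 6328\right)} = 34347 - \frac{1229}{\left(- \frac{1}{113}\right) \left(- \frac{1}{106}\right) 95825} = 34347 - \frac{1229}{\frac{95825}{11978}} = 34347 - \frac{14720962}{95825} = \frac{3276580313}{95825}$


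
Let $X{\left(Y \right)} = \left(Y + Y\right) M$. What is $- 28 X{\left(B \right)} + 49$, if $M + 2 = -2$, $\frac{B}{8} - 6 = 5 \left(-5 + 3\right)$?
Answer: $-7119$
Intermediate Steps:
$B = -32$ ($B = 48 + 8 \cdot 5 \left(-5 + 3\right) = 48 + 8 \cdot 5 \left(-2\right) = 48 + 8 \left(-10\right) = 48 - 80 = -32$)
$M = -4$ ($M = -2 - 2 = -4$)
$X{\left(Y \right)} = - 8 Y$ ($X{\left(Y \right)} = \left(Y + Y\right) \left(-4\right) = 2 Y \left(-4\right) = - 8 Y$)
$- 28 X{\left(B \right)} + 49 = - 28 \left(\left(-8\right) \left(-32\right)\right) + 49 = \left(-28\right) 256 + 49 = -7168 + 49 = -7119$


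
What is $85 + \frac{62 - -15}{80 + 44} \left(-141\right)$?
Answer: $- \frac{317}{124} \approx -2.5564$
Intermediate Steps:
$85 + \frac{62 - -15}{80 + 44} \left(-141\right) = 85 + \frac{62 + 15}{124} \left(-141\right) = 85 + 77 \cdot \frac{1}{124} \left(-141\right) = 85 + \frac{77}{124} \left(-141\right) = 85 - \frac{10857}{124} = - \frac{317}{124}$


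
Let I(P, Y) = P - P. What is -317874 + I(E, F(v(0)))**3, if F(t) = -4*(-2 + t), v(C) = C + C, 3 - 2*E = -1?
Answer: -317874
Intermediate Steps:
E = 2 (E = 3/2 - 1/2*(-1) = 3/2 + 1/2 = 2)
v(C) = 2*C
F(t) = 8 - 4*t
I(P, Y) = 0
-317874 + I(E, F(v(0)))**3 = -317874 + 0**3 = -317874 + 0 = -317874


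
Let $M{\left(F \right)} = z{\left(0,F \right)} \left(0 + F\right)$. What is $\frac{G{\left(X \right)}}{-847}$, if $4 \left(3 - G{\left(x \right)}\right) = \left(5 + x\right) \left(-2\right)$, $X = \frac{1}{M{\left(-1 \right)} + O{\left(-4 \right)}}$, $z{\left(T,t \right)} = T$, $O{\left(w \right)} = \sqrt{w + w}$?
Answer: $- \frac{1}{154} + \frac{i \sqrt{2}}{6776} \approx -0.0064935 + 0.00020871 i$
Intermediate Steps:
$O{\left(w \right)} = \sqrt{2} \sqrt{w}$ ($O{\left(w \right)} = \sqrt{2 w} = \sqrt{2} \sqrt{w}$)
$M{\left(F \right)} = 0$ ($M{\left(F \right)} = 0 \left(0 + F\right) = 0 F = 0$)
$X = - \frac{i \sqrt{2}}{4}$ ($X = \frac{1}{0 + \sqrt{2} \sqrt{-4}} = \frac{1}{0 + \sqrt{2} \cdot 2 i} = \frac{1}{0 + 2 i \sqrt{2}} = \frac{1}{2 i \sqrt{2}} = - \frac{i \sqrt{2}}{4} \approx - 0.35355 i$)
$G{\left(x \right)} = \frac{11}{2} + \frac{x}{2}$ ($G{\left(x \right)} = 3 - \frac{\left(5 + x\right) \left(-2\right)}{4} = 3 - \frac{-10 - 2 x}{4} = 3 + \left(\frac{5}{2} + \frac{x}{2}\right) = \frac{11}{2} + \frac{x}{2}$)
$\frac{G{\left(X \right)}}{-847} = \frac{\frac{11}{2} + \frac{\left(- \frac{1}{4}\right) i \sqrt{2}}{2}}{-847} = \left(\frac{11}{2} - \frac{i \sqrt{2}}{8}\right) \left(- \frac{1}{847}\right) = - \frac{1}{154} + \frac{i \sqrt{2}}{6776}$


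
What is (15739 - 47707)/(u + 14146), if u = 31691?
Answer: -3552/5093 ≈ -0.69743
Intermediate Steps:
(15739 - 47707)/(u + 14146) = (15739 - 47707)/(31691 + 14146) = -31968/45837 = -31968*1/45837 = -3552/5093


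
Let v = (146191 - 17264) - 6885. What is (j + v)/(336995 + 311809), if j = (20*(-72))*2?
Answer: 59581/324402 ≈ 0.18366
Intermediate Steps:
j = -2880 (j = -1440*2 = -2880)
v = 122042 (v = 128927 - 6885 = 122042)
(j + v)/(336995 + 311809) = (-2880 + 122042)/(336995 + 311809) = 119162/648804 = 119162*(1/648804) = 59581/324402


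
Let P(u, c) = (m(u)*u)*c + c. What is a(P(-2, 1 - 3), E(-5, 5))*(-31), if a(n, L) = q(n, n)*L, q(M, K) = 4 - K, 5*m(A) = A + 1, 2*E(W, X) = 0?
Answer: 0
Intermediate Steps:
E(W, X) = 0 (E(W, X) = (1/2)*0 = 0)
m(A) = 1/5 + A/5 (m(A) = (A + 1)/5 = (1 + A)/5 = 1/5 + A/5)
P(u, c) = c + c*u*(1/5 + u/5) (P(u, c) = ((1/5 + u/5)*u)*c + c = (u*(1/5 + u/5))*c + c = c*u*(1/5 + u/5) + c = c + c*u*(1/5 + u/5))
a(n, L) = L*(4 - n) (a(n, L) = (4 - n)*L = L*(4 - n))
a(P(-2, 1 - 3), E(-5, 5))*(-31) = (0*(4 - (1 - 3)*(5 - 2*(1 - 2))/5))*(-31) = (0*(4 - (-2)*(5 - 2*(-1))/5))*(-31) = (0*(4 - (-2)*(5 + 2)/5))*(-31) = (0*(4 - (-2)*7/5))*(-31) = (0*(4 - 1*(-14/5)))*(-31) = (0*(4 + 14/5))*(-31) = (0*(34/5))*(-31) = 0*(-31) = 0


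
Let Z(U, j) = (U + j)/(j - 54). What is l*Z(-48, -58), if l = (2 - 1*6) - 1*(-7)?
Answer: 159/56 ≈ 2.8393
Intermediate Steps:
Z(U, j) = (U + j)/(-54 + j)
l = 3 (l = (2 - 6) + 7 = -4 + 7 = 3)
l*Z(-48, -58) = 3*((-48 - 58)/(-54 - 58)) = 3*(-106/(-112)) = 3*(-1/112*(-106)) = 3*(53/56) = 159/56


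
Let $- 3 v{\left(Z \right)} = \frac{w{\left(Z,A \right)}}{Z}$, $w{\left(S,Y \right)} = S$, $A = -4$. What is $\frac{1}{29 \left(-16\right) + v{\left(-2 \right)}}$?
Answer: $- \frac{3}{1393} \approx -0.0021536$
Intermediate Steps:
$v{\left(Z \right)} = - \frac{1}{3}$ ($v{\left(Z \right)} = - \frac{Z \frac{1}{Z}}{3} = \left(- \frac{1}{3}\right) 1 = - \frac{1}{3}$)
$\frac{1}{29 \left(-16\right) + v{\left(-2 \right)}} = \frac{1}{29 \left(-16\right) - \frac{1}{3}} = \frac{1}{-464 - \frac{1}{3}} = \frac{1}{- \frac{1393}{3}} = - \frac{3}{1393}$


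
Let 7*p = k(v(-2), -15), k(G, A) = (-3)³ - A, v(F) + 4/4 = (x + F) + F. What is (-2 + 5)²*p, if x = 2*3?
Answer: -108/7 ≈ -15.429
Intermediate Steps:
x = 6
v(F) = 5 + 2*F (v(F) = -1 + ((6 + F) + F) = -1 + (6 + 2*F) = 5 + 2*F)
k(G, A) = -27 - A
p = -12/7 (p = (-27 - 1*(-15))/7 = (-27 + 15)/7 = (⅐)*(-12) = -12/7 ≈ -1.7143)
(-2 + 5)²*p = (-2 + 5)²*(-12/7) = 3²*(-12/7) = 9*(-12/7) = -108/7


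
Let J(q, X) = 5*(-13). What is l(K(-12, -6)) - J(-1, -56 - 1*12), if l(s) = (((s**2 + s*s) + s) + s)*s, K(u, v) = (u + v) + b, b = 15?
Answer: 29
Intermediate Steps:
J(q, X) = -65
K(u, v) = 15 + u + v (K(u, v) = (u + v) + 15 = 15 + u + v)
l(s) = s*(2*s + 2*s**2) (l(s) = (((s**2 + s**2) + s) + s)*s = ((2*s**2 + s) + s)*s = ((s + 2*s**2) + s)*s = (2*s + 2*s**2)*s = s*(2*s + 2*s**2))
l(K(-12, -6)) - J(-1, -56 - 1*12) = 2*(15 - 12 - 6)**2*(1 + (15 - 12 - 6)) - 1*(-65) = 2*(-3)**2*(1 - 3) + 65 = 2*9*(-2) + 65 = -36 + 65 = 29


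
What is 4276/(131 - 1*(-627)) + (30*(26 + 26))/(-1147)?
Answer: 1861046/434713 ≈ 4.2811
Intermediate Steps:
4276/(131 - 1*(-627)) + (30*(26 + 26))/(-1147) = 4276/(131 + 627) + (30*52)*(-1/1147) = 4276/758 + 1560*(-1/1147) = 4276*(1/758) - 1560/1147 = 2138/379 - 1560/1147 = 1861046/434713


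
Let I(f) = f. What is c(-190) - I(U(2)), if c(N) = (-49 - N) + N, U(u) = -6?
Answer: -43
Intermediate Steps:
c(N) = -49
c(-190) - I(U(2)) = -49 - 1*(-6) = -49 + 6 = -43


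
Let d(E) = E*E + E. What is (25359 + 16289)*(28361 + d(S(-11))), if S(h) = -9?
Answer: 1184177584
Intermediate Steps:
d(E) = E + E² (d(E) = E² + E = E + E²)
(25359 + 16289)*(28361 + d(S(-11))) = (25359 + 16289)*(28361 - 9*(1 - 9)) = 41648*(28361 - 9*(-8)) = 41648*(28361 + 72) = 41648*28433 = 1184177584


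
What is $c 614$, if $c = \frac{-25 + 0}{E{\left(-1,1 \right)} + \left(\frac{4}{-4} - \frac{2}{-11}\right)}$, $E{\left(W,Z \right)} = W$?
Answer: $\frac{16885}{2} \approx 8442.5$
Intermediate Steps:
$c = \frac{55}{4}$ ($c = \frac{-25 + 0}{-1 + \left(\frac{4}{-4} - \frac{2}{-11}\right)} = - \frac{25}{-1 + \left(4 \left(- \frac{1}{4}\right) - - \frac{2}{11}\right)} = - \frac{25}{-1 + \left(-1 + \frac{2}{11}\right)} = - \frac{25}{-1 - \frac{9}{11}} = - \frac{25}{- \frac{20}{11}} = \left(-25\right) \left(- \frac{11}{20}\right) = \frac{55}{4} \approx 13.75$)
$c 614 = \frac{55}{4} \cdot 614 = \frac{16885}{2}$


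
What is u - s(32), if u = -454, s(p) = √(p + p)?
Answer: -462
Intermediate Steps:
s(p) = √2*√p (s(p) = √(2*p) = √2*√p)
u - s(32) = -454 - √2*√32 = -454 - √2*4*√2 = -454 - 1*8 = -454 - 8 = -462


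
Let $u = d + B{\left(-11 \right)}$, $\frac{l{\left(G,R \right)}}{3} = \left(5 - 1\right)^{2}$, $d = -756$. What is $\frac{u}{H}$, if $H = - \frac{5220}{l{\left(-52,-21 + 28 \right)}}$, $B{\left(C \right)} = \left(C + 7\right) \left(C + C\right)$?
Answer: $\frac{2672}{435} \approx 6.1425$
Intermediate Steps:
$l{\left(G,R \right)} = 48$ ($l{\left(G,R \right)} = 3 \left(5 - 1\right)^{2} = 3 \cdot 4^{2} = 3 \cdot 16 = 48$)
$B{\left(C \right)} = 2 C \left(7 + C\right)$ ($B{\left(C \right)} = \left(7 + C\right) 2 C = 2 C \left(7 + C\right)$)
$H = - \frac{435}{4}$ ($H = - \frac{5220}{48} = \left(-5220\right) \frac{1}{48} = - \frac{435}{4} \approx -108.75$)
$u = -668$ ($u = -756 + 2 \left(-11\right) \left(7 - 11\right) = -756 + 2 \left(-11\right) \left(-4\right) = -756 + 88 = -668$)
$\frac{u}{H} = - \frac{668}{- \frac{435}{4}} = \left(-668\right) \left(- \frac{4}{435}\right) = \frac{2672}{435}$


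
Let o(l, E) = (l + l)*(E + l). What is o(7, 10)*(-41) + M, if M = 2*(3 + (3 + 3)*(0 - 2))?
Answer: -9776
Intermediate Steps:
o(l, E) = 2*l*(E + l) (o(l, E) = (2*l)*(E + l) = 2*l*(E + l))
M = -18 (M = 2*(3 + 6*(-2)) = 2*(3 - 12) = 2*(-9) = -18)
o(7, 10)*(-41) + M = (2*7*(10 + 7))*(-41) - 18 = (2*7*17)*(-41) - 18 = 238*(-41) - 18 = -9758 - 18 = -9776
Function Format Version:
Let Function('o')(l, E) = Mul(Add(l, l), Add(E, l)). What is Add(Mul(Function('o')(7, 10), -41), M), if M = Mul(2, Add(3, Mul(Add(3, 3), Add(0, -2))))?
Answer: -9776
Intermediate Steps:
Function('o')(l, E) = Mul(2, l, Add(E, l)) (Function('o')(l, E) = Mul(Mul(2, l), Add(E, l)) = Mul(2, l, Add(E, l)))
M = -18 (M = Mul(2, Add(3, Mul(6, -2))) = Mul(2, Add(3, -12)) = Mul(2, -9) = -18)
Add(Mul(Function('o')(7, 10), -41), M) = Add(Mul(Mul(2, 7, Add(10, 7)), -41), -18) = Add(Mul(Mul(2, 7, 17), -41), -18) = Add(Mul(238, -41), -18) = Add(-9758, -18) = -9776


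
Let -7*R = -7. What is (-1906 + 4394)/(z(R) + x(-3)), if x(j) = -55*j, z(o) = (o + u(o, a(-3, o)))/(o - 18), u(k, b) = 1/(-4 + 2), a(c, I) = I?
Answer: 84592/5609 ≈ 15.081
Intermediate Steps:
R = 1 (R = -1/7*(-7) = 1)
u(k, b) = -1/2 (u(k, b) = 1/(-2) = -1/2)
z(o) = (-1/2 + o)/(-18 + o) (z(o) = (o - 1/2)/(o - 18) = (-1/2 + o)/(-18 + o))
(-1906 + 4394)/(z(R) + x(-3)) = (-1906 + 4394)/((-1/2 + 1)/(-18 + 1) - 55*(-3)) = 2488/((1/2)/(-17) + 165) = 2488/(-1/17*1/2 + 165) = 2488/(-1/34 + 165) = 2488/(5609/34) = 2488*(34/5609) = 84592/5609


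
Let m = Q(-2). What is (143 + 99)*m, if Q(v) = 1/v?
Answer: -121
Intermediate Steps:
m = -½ (m = 1/(-2) = -½ ≈ -0.50000)
(143 + 99)*m = (143 + 99)*(-½) = 242*(-½) = -121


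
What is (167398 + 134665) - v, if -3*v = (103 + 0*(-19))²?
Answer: 916798/3 ≈ 3.0560e+5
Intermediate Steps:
v = -10609/3 (v = -(103 + 0*(-19))²/3 = -(103 + 0)²/3 = -⅓*103² = -⅓*10609 = -10609/3 ≈ -3536.3)
(167398 + 134665) - v = (167398 + 134665) - 1*(-10609/3) = 302063 + 10609/3 = 916798/3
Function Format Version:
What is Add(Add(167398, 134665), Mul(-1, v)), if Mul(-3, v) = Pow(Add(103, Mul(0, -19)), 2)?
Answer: Rational(916798, 3) ≈ 3.0560e+5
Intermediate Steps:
v = Rational(-10609, 3) (v = Mul(Rational(-1, 3), Pow(Add(103, Mul(0, -19)), 2)) = Mul(Rational(-1, 3), Pow(Add(103, 0), 2)) = Mul(Rational(-1, 3), Pow(103, 2)) = Mul(Rational(-1, 3), 10609) = Rational(-10609, 3) ≈ -3536.3)
Add(Add(167398, 134665), Mul(-1, v)) = Add(Add(167398, 134665), Mul(-1, Rational(-10609, 3))) = Add(302063, Rational(10609, 3)) = Rational(916798, 3)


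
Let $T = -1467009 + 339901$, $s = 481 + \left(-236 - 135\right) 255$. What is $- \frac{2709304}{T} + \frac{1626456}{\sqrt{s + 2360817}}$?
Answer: $\frac{677326}{281777} + \frac{125112 \sqrt{18733}}{15851} \approx 1082.7$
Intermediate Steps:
$s = -94124$ ($s = 481 - 94605 = -94124$)
$T = -1127108$
$- \frac{2709304}{T} + \frac{1626456}{\sqrt{s + 2360817}} = - \frac{2709304}{-1127108} + \frac{1626456}{\sqrt{-94124 + 2360817}} = \left(-2709304\right) \left(- \frac{1}{1127108}\right) + \frac{1626456}{\sqrt{2266693}} = \frac{677326}{281777} + \frac{1626456}{11 \sqrt{18733}} = \frac{677326}{281777} + 1626456 \frac{\sqrt{18733}}{206063} = \frac{677326}{281777} + \frac{125112 \sqrt{18733}}{15851}$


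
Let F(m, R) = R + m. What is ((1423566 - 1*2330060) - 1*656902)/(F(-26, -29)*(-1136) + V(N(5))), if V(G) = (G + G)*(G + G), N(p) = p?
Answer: -130283/5215 ≈ -24.982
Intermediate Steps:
V(G) = 4*G**2 (V(G) = (2*G)*(2*G) = 4*G**2)
((1423566 - 1*2330060) - 1*656902)/(F(-26, -29)*(-1136) + V(N(5))) = ((1423566 - 1*2330060) - 1*656902)/((-29 - 26)*(-1136) + 4*5**2) = ((1423566 - 2330060) - 656902)/(-55*(-1136) + 4*25) = (-906494 - 656902)/(62480 + 100) = -1563396/62580 = -1563396*1/62580 = -130283/5215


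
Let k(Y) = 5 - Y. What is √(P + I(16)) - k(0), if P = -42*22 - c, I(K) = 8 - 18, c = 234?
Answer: -5 + 4*I*√73 ≈ -5.0 + 34.176*I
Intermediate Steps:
I(K) = -10
P = -1158 (P = -42*22 - 1*234 = -924 - 234 = -1158)
√(P + I(16)) - k(0) = √(-1158 - 10) - (5 - 1*0) = √(-1168) - (5 + 0) = 4*I*√73 - 1*5 = 4*I*√73 - 5 = -5 + 4*I*√73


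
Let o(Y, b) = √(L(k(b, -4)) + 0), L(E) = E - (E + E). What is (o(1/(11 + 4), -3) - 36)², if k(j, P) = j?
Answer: (36 - √3)² ≈ 1174.3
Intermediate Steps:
L(E) = -E (L(E) = E - 2*E = -E)
o(Y, b) = √(-b) (o(Y, b) = √(-b + 0) = √(-b))
(o(1/(11 + 4), -3) - 36)² = (√(-1*(-3)) - 36)² = (√3 - 36)² = (-36 + √3)²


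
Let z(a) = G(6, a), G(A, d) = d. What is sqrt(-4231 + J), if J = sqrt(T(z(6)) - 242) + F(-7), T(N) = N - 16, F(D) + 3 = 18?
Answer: sqrt(-4216 + 6*I*sqrt(7)) ≈ 0.122 + 64.931*I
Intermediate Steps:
F(D) = 15 (F(D) = -3 + 18 = 15)
z(a) = a
T(N) = -16 + N
J = 15 + 6*I*sqrt(7) (J = sqrt((-16 + 6) - 242) + 15 = sqrt(-10 - 242) + 15 = sqrt(-252) + 15 = 6*I*sqrt(7) + 15 = 15 + 6*I*sqrt(7) ≈ 15.0 + 15.875*I)
sqrt(-4231 + J) = sqrt(-4231 + (15 + 6*I*sqrt(7))) = sqrt(-4216 + 6*I*sqrt(7))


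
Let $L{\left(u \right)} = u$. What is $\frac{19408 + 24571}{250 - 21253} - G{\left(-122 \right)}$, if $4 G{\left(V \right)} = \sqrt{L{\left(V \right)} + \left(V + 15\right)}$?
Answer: $- \frac{43979}{21003} - \frac{i \sqrt{229}}{4} \approx -2.0939 - 3.7832 i$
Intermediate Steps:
$G{\left(V \right)} = \frac{\sqrt{15 + 2 V}}{4}$ ($G{\left(V \right)} = \frac{\sqrt{V + \left(V + 15\right)}}{4} = \frac{\sqrt{V + \left(15 + V\right)}}{4} = \frac{\sqrt{15 + 2 V}}{4}$)
$\frac{19408 + 24571}{250 - 21253} - G{\left(-122 \right)} = \frac{19408 + 24571}{250 - 21253} - \frac{\sqrt{15 + 2 \left(-122\right)}}{4} = \frac{43979}{-21003} - \frac{\sqrt{15 - 244}}{4} = 43979 \left(- \frac{1}{21003}\right) - \frac{\sqrt{-229}}{4} = - \frac{43979}{21003} - \frac{i \sqrt{229}}{4}$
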